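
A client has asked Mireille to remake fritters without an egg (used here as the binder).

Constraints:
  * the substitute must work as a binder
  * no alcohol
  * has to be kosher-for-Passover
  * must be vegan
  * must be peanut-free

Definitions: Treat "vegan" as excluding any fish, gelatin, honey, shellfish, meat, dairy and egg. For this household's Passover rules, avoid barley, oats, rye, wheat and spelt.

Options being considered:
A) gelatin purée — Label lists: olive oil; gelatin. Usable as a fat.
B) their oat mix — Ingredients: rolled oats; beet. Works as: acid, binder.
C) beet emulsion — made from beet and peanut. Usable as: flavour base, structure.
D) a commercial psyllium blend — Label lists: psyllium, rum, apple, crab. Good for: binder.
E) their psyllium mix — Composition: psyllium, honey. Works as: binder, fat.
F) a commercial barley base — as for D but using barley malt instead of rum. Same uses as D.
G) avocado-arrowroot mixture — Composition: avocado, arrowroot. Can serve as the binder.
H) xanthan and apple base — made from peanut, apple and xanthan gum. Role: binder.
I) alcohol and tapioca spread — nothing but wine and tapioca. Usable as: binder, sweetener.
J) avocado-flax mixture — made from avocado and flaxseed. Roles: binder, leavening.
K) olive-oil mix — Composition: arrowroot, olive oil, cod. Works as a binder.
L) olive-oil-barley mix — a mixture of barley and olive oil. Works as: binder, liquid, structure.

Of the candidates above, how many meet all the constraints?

A: not usable as a binder; has gelatin, so not vegan — reject
B: has rolled oats, so not kosher-for-Passover — no
C: not usable as a binder; has peanut, so not peanut-free — reject
D: has crab, so not vegan; has rum, so not alcohol-free — no
E: has honey, so not vegan — no
F: has crab, so not vegan; has barley malt, so not kosher-for-Passover — out
G: every rule checks out — OK
H: has peanut, so not peanut-free — reject
I: has wine, so not alcohol-free — out
J: works as a binder, no alcohol, kosher-for-Passover — valid
K: has cod, so not vegan — out
L: has barley, so not kosher-for-Passover — out

2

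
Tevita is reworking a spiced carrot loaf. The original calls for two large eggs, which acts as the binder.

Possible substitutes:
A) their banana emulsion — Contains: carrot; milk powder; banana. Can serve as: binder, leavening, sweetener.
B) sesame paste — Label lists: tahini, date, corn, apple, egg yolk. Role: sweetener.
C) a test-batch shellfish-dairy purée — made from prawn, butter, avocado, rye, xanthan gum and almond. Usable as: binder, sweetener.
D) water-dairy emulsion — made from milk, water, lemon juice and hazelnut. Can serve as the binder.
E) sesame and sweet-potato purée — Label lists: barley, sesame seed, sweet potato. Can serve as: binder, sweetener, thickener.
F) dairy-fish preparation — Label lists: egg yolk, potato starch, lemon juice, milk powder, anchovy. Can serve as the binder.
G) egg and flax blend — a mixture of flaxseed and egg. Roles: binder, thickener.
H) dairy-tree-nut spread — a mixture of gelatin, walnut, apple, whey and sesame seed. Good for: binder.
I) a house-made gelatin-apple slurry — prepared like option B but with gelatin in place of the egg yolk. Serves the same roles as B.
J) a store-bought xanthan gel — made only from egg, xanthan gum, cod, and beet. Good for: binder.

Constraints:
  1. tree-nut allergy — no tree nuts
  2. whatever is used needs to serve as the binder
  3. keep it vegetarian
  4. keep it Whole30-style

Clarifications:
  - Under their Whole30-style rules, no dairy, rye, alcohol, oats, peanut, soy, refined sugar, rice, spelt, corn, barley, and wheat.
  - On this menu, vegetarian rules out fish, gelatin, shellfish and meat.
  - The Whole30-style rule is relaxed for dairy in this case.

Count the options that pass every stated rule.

2

A: dairy is permitted under the Whole30-style carve-out; nothing else excluded — valid
B: not usable as a binder; has corn, so not Whole30-style — reject
C: has rye, so not Whole30-style; has prawn, so not vegetarian (and 1 more) — out
D: has hazelnut, so not tree-nut-free — out
E: has barley, so not Whole30-style — reject
F: has anchovy, so not vegetarian — no
G: no tree nuts, vegetarian — valid
H: has gelatin, so not vegetarian; has walnut, so not tree-nut-free — out
I: not usable as a binder; has corn, so not Whole30-style (and 1 more) — no
J: has cod, so not vegetarian — no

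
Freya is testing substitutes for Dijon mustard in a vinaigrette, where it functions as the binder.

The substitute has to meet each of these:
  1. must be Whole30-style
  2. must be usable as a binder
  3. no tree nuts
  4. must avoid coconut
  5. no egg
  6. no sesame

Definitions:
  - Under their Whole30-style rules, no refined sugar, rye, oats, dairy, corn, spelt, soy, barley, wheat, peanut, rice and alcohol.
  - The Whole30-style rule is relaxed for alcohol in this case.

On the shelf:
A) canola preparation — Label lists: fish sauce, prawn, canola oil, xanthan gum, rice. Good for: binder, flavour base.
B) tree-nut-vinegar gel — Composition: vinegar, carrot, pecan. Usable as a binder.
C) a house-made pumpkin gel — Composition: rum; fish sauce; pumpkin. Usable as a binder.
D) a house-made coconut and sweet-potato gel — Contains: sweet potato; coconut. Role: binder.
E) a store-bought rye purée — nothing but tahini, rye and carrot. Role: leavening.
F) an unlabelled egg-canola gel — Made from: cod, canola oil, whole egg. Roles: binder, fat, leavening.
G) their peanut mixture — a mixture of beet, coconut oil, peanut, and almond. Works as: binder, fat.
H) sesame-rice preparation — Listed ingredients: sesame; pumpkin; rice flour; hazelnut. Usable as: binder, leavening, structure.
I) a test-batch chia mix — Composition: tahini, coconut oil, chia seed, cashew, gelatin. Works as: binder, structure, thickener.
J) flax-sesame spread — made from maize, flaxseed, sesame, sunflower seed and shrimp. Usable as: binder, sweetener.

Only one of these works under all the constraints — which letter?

C

A: has rice, so not Whole30-style — no
B: has pecan, so not tree-nut-free — out
C: alcohol is permitted under the Whole30-style carve-out; nothing else excluded — OK
D: has coconut, so not coconut-free — no
E: not usable as a binder; has rye, so not Whole30-style (and 1 more) — no
F: has whole egg, so not egg-free — out
G: has peanut, so not Whole30-style; has almond, so not tree-nut-free (and 1 more) — no
H: has rice flour, so not Whole30-style; has hazelnut, so not tree-nut-free (and 1 more) — no
I: has cashew, so not tree-nut-free; has coconut oil, so not coconut-free (and 1 more) — out
J: has maize, so not Whole30-style; has sesame, so not sesame-free — no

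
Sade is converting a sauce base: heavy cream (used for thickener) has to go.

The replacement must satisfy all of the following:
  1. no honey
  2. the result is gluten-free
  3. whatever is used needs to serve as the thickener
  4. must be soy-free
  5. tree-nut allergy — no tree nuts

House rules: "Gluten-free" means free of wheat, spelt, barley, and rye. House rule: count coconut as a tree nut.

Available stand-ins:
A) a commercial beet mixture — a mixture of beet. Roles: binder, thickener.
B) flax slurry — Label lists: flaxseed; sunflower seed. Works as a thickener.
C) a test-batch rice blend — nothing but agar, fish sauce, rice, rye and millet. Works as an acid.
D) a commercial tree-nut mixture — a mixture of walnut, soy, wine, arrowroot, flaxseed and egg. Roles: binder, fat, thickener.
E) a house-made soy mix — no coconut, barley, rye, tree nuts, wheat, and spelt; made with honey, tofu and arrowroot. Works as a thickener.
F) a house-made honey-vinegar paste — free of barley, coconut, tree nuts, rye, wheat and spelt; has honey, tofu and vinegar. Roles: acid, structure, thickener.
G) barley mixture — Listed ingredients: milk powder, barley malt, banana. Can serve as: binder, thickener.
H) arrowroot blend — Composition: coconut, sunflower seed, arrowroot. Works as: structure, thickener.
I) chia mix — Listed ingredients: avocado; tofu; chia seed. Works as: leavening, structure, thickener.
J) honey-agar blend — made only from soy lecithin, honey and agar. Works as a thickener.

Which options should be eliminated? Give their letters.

A: works as a thickener, gluten-free, no honey — valid
B: nothing on the exclusion list — keep
C: not usable as a thickener; has rye, so not gluten-free — reject
D: has walnut, so not tree-nut-free; has soy, so not soy-free — reject
E: has tofu, so not soy-free; has honey, so not honey-free — out
F: has tofu, so not soy-free; has honey, so not honey-free — reject
G: has barley malt, so not gluten-free — no
H: has coconut, so not tree-nut-free — reject
I: has tofu, so not soy-free — out
J: has soy lecithin, so not soy-free; has honey, so not honey-free — no

C, D, E, F, G, H, I, J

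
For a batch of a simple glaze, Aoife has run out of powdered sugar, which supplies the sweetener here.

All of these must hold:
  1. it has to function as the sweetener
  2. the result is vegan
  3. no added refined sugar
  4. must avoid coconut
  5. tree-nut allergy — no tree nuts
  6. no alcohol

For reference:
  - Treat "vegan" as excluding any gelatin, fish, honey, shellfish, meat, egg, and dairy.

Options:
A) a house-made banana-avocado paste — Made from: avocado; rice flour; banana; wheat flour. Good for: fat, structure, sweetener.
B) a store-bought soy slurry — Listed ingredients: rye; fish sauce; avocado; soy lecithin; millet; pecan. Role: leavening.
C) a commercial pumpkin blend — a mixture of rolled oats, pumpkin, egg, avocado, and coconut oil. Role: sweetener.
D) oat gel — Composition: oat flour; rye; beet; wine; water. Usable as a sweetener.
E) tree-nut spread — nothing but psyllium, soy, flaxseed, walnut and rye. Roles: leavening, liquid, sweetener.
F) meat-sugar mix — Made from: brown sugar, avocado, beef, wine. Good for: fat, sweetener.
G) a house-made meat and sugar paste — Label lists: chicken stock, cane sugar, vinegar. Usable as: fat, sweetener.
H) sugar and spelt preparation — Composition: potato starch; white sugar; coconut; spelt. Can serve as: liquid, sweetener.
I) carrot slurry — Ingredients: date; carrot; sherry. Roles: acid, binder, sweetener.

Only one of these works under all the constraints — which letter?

A: rice flour and wheat flour etc. — none of it excluded — valid
B: not usable as a sweetener; has fish sauce, so not vegan (and 1 more) — out
C: has egg, so not vegan; has coconut oil, so not coconut-free — reject
D: has wine, so not alcohol-free — no
E: has walnut, so not tree-nut-free — reject
F: has beef, so not vegan; has wine, so not alcohol-free (and 1 more) — reject
G: has chicken stock, so not vegan; has cane sugar, so not no-added-sugar — out
H: has coconut, so not coconut-free; has white sugar, so not no-added-sugar — out
I: has sherry, so not alcohol-free — out

A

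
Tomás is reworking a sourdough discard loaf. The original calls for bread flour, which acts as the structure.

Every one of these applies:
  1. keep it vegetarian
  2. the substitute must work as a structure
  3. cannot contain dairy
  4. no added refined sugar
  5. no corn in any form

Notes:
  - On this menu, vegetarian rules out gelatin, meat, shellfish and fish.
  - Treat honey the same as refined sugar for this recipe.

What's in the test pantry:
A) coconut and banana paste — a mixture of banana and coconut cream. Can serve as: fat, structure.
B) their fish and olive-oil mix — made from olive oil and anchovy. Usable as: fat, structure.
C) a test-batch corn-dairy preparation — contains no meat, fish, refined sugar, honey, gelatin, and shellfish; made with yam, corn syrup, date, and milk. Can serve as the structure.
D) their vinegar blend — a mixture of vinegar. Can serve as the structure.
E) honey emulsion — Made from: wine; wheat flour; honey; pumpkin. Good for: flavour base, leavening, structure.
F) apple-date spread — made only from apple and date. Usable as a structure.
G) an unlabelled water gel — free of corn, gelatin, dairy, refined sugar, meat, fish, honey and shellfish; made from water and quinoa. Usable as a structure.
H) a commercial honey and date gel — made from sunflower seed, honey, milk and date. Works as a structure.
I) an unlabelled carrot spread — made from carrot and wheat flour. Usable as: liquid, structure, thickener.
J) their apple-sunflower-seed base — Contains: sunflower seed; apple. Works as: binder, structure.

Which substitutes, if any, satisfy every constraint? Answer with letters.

A, D, F, G, I, J

A: works as a structure, no corn, no-added-sugar — keep
B: has anchovy, so not vegetarian — no
C: has corn syrup, so not corn-free; has milk, so not dairy-free — out
D: no dairy, no corn — OK
E: has honey, so not no-added-sugar — out
F: only apple and date; none excluded — keep
G: all constraints satisfied — keep
H: has honey, so not no-added-sugar; has milk, so not dairy-free — no
I: only wheat flour and carrot; none excluded — keep
J: nothing on the exclusion list — OK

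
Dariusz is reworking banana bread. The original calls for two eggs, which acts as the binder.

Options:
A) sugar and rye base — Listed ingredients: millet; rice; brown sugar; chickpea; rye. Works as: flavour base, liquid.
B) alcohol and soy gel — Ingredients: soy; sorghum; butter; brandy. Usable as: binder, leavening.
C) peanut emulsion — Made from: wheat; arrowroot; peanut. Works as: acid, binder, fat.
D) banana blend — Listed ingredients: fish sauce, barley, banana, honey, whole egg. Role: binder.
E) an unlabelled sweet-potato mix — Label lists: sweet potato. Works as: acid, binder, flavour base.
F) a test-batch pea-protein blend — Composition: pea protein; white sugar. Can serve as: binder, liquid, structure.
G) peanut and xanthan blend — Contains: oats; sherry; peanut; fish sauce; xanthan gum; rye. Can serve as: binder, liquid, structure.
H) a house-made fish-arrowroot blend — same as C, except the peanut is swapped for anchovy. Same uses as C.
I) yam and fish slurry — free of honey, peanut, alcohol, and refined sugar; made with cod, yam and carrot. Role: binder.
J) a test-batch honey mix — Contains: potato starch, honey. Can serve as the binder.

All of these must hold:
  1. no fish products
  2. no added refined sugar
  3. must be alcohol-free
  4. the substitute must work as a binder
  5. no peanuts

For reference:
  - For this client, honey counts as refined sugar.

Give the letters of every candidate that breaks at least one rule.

A: not usable as a binder; has brown sugar, so not no-added-sugar — out
B: has brandy, so not alcohol-free — out
C: has peanut, so not peanut-free — no
D: has honey, so not no-added-sugar; has fish sauce, so not fish-free — reject
E: works as a binder, no peanut, no fish — OK
F: has white sugar, so not no-added-sugar — out
G: has sherry, so not alcohol-free; has peanut, so not peanut-free (and 1 more) — no
H: has anchovy, so not fish-free — no
I: has cod, so not fish-free — out
J: has honey, so not no-added-sugar — out

A, B, C, D, F, G, H, I, J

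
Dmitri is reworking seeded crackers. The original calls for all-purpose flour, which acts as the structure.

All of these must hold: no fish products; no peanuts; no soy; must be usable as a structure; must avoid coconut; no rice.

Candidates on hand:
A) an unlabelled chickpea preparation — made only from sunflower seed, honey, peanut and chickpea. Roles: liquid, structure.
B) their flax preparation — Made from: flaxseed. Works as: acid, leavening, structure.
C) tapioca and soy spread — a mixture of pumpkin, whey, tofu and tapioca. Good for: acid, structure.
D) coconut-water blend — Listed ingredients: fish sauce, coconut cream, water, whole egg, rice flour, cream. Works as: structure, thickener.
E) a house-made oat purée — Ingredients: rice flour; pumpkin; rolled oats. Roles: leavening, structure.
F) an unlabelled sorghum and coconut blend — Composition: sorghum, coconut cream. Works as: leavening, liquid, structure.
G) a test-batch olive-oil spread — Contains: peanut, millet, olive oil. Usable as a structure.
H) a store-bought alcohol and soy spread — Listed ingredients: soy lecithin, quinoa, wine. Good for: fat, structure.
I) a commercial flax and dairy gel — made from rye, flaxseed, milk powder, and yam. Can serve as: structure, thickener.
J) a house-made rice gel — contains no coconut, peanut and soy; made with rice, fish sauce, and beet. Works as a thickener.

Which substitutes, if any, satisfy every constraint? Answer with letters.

B, I

A: has peanut, so not peanut-free — reject
B: no rice, no coconut — keep
C: has tofu, so not soy-free — reject
D: has fish sauce, so not fish-free; has rice flour, so not rice-free (and 1 more) — reject
E: has rice flour, so not rice-free — reject
F: has coconut cream, so not coconut-free — reject
G: has peanut, so not peanut-free — no
H: has soy lecithin, so not soy-free — out
I: works as a structure, no fish, no coconut — OK
J: not usable as a structure; has fish sauce, so not fish-free (and 1 more) — out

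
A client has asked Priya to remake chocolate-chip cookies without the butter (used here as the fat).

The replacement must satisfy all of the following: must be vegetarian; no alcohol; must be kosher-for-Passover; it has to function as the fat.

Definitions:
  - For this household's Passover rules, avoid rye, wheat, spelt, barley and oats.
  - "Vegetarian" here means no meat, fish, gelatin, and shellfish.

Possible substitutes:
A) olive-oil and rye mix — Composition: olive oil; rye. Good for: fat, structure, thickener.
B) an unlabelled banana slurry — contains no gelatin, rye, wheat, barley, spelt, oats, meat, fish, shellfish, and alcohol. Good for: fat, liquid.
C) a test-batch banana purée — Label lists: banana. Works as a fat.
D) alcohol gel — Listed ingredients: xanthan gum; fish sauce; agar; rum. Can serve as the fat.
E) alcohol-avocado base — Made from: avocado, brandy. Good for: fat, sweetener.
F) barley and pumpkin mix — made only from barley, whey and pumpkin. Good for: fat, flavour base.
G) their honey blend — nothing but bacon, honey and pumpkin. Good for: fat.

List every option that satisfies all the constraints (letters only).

B, C

A: has rye, so not kosher-for-Passover — no
B: works as a fat, kosher-for-Passover, vegetarian — valid
C: only banana; none excluded — OK
D: has fish sauce, so not vegetarian; has rum, so not alcohol-free — out
E: has brandy, so not alcohol-free — no
F: has barley, so not kosher-for-Passover — no
G: has bacon, so not vegetarian — reject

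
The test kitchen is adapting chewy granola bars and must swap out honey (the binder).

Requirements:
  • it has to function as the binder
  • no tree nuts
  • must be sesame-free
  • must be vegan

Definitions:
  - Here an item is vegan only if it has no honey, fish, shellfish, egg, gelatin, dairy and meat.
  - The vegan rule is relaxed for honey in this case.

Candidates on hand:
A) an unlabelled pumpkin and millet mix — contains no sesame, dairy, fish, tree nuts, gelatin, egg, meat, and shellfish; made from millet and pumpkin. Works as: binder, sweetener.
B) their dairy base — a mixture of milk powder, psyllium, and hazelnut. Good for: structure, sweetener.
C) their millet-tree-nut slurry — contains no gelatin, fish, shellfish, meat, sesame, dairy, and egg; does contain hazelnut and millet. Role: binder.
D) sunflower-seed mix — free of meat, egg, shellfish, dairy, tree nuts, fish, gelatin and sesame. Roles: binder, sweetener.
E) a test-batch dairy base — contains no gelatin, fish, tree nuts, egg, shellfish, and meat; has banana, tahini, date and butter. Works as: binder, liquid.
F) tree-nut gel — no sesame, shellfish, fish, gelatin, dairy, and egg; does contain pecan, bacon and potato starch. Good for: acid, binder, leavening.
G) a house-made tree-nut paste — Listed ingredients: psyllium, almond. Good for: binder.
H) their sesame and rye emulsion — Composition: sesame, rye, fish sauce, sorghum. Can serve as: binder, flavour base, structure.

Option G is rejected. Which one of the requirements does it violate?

tree-nut-free

usable as a binder: satisfied
vegan: satisfied
tree-nut-free: has almond — fails
sesame-free: satisfied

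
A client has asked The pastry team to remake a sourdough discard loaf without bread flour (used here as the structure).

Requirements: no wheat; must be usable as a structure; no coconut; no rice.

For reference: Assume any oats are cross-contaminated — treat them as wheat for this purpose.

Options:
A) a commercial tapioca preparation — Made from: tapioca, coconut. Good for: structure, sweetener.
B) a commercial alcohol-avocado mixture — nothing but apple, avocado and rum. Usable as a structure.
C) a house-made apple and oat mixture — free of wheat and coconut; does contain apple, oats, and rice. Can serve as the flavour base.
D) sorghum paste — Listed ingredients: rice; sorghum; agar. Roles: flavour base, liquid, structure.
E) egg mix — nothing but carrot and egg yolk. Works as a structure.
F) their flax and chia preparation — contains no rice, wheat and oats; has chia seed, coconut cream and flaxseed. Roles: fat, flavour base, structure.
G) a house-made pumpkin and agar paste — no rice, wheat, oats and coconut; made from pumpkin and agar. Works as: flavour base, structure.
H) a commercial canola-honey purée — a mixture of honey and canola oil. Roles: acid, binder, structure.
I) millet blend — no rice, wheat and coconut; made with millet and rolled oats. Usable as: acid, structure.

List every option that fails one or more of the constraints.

A: has coconut, so not coconut-free — out
B: only rum, avocado and apple; none excluded — OK
C: not usable as a structure; has oats, so not wheat-free (and 1 more) — out
D: has rice, so not rice-free — out
E: wheat-free, no rice — valid
F: has coconut cream, so not coconut-free — reject
G: nothing on the exclusion list — OK
H: only honey and canola oil; none excluded — keep
I: has rolled oats, so not wheat-free — reject

A, C, D, F, I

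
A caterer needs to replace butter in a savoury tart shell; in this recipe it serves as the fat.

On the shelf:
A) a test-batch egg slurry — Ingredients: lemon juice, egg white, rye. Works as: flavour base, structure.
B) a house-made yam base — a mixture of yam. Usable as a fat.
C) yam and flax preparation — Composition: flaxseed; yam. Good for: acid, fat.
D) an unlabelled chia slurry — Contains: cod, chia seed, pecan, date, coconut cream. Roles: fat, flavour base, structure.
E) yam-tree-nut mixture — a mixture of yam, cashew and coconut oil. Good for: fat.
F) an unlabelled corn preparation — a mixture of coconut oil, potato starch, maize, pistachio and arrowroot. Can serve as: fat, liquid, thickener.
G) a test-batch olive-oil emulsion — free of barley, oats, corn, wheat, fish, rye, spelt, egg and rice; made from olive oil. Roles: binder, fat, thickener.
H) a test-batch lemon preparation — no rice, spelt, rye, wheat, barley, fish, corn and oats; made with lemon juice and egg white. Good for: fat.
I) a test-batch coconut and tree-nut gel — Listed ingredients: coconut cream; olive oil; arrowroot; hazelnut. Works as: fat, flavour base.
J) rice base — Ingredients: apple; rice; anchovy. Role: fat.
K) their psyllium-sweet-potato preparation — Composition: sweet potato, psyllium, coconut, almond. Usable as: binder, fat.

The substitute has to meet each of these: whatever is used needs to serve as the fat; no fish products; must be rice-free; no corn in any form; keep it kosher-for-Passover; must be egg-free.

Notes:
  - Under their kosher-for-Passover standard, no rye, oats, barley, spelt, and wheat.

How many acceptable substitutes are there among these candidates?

A: not usable as a fat; has rye, so not kosher-for-Passover (and 1 more) — no
B: only yam; none excluded — valid
C: only yam and flaxseed; none excluded — keep
D: has cod, so not fish-free — no
E: no corn, kosher-for-Passover — valid
F: has maize, so not corn-free — out
G: no fish, no corn — keep
H: has egg white, so not egg-free — no
I: every rule checks out — keep
J: has anchovy, so not fish-free; has rice, so not rice-free — no
K: works as a fat, no egg, no fish — valid

6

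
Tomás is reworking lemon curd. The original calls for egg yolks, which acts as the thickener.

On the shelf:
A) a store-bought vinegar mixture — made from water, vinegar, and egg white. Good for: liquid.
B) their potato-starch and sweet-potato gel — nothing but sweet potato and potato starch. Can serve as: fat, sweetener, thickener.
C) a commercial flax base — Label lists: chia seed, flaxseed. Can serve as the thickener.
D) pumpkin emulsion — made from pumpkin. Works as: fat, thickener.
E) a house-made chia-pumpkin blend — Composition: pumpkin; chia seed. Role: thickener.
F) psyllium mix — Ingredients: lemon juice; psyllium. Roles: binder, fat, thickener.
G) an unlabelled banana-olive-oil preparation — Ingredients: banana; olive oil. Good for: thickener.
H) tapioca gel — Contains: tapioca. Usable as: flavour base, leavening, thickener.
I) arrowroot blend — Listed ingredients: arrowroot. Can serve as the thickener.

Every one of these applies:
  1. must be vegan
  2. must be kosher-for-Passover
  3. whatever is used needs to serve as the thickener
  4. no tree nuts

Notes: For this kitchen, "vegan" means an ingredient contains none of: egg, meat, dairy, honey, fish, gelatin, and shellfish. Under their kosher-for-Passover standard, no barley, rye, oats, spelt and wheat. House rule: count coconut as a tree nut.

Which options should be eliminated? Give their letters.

A

A: not usable as a thickener; has egg white, so not vegan — out
B: every rule checks out — OK
C: every rule checks out — keep
D: only pumpkin; none excluded — OK
E: all constraints satisfied — OK
F: all constraints satisfied — valid
G: every rule checks out — OK
H: only tapioca; none excluded — OK
I: kosher-for-Passover, tree-nut-free — OK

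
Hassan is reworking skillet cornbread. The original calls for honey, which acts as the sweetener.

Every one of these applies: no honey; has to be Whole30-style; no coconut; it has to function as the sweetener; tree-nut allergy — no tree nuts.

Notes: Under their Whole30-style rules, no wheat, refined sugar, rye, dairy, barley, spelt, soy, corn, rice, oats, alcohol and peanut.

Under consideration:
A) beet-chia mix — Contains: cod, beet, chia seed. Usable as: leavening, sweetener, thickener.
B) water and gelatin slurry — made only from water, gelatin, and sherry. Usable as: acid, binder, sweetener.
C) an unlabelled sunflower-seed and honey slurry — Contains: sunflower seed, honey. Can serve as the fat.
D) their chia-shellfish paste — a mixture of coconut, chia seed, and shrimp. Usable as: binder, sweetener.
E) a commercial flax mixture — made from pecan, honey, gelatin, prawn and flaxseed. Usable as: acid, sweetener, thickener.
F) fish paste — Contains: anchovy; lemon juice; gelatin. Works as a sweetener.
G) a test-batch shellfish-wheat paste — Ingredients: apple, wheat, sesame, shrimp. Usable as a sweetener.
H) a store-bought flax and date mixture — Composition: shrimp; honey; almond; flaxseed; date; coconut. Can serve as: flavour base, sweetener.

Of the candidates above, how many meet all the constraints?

2

A: only cod, beet and chia seed; none excluded — OK
B: has sherry, so not Whole30-style — reject
C: not usable as a sweetener; has honey, so not honey-free — out
D: has coconut, so not coconut-free — no
E: has honey, so not honey-free; has pecan, so not tree-nut-free — reject
F: only anchovy, gelatin, and lemon juice; none excluded — valid
G: has wheat, so not Whole30-style — out
H: has honey, so not honey-free; has coconut, so not coconut-free (and 1 more) — no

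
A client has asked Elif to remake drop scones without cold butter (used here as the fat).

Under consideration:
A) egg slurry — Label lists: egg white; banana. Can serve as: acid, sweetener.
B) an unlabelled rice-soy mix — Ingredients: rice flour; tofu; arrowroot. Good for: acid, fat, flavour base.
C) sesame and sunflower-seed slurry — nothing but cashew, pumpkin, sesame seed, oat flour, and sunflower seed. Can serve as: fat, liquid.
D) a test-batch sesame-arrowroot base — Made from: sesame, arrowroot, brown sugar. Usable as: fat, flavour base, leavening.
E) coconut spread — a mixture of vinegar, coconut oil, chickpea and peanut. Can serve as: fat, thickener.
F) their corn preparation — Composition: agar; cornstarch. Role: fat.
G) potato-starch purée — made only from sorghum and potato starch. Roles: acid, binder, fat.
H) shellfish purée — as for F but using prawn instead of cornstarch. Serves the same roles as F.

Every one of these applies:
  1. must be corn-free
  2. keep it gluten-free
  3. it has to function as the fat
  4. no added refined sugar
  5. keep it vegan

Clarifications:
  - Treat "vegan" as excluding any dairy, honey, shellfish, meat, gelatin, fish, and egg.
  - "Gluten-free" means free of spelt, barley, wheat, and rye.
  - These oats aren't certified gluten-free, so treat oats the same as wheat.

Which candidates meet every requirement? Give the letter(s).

A: not usable as a fat; has egg white, so not vegan — no
B: every rule checks out — valid
C: has oat flour, so not gluten-free — out
D: has brown sugar, so not no-added-sugar — reject
E: coconut oil and peanut etc. — none of it excluded — valid
F: has cornstarch, so not corn-free — out
G: works as a fat, no refined sugar, gluten-free — valid
H: has prawn, so not vegan — out

B, E, G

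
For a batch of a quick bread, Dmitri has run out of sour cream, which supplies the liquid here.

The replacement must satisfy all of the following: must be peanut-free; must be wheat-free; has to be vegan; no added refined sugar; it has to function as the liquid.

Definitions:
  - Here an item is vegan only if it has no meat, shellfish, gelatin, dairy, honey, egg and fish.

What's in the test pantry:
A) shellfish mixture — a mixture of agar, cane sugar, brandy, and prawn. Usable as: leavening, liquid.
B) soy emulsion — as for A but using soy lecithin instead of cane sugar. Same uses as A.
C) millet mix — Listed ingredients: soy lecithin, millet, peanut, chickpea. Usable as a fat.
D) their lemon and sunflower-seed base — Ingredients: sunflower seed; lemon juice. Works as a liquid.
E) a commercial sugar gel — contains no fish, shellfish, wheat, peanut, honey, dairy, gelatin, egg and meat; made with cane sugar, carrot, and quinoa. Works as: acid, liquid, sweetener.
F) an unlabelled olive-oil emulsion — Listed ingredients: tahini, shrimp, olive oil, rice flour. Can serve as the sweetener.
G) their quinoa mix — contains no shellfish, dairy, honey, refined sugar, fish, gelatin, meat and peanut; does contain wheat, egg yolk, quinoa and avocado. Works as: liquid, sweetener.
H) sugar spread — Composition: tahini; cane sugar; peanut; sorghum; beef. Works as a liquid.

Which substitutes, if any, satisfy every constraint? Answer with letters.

D

A: has prawn, so not vegan; has cane sugar, so not no-added-sugar — no
B: has prawn, so not vegan — reject
C: not usable as a liquid; has peanut, so not peanut-free — out
D: only sunflower seed and lemon juice; none excluded — OK
E: has cane sugar, so not no-added-sugar — out
F: not usable as a liquid; has shrimp, so not vegan — reject
G: has egg yolk, so not vegan; has wheat, so not wheat-free — out
H: has beef, so not vegan; has peanut, so not peanut-free (and 1 more) — reject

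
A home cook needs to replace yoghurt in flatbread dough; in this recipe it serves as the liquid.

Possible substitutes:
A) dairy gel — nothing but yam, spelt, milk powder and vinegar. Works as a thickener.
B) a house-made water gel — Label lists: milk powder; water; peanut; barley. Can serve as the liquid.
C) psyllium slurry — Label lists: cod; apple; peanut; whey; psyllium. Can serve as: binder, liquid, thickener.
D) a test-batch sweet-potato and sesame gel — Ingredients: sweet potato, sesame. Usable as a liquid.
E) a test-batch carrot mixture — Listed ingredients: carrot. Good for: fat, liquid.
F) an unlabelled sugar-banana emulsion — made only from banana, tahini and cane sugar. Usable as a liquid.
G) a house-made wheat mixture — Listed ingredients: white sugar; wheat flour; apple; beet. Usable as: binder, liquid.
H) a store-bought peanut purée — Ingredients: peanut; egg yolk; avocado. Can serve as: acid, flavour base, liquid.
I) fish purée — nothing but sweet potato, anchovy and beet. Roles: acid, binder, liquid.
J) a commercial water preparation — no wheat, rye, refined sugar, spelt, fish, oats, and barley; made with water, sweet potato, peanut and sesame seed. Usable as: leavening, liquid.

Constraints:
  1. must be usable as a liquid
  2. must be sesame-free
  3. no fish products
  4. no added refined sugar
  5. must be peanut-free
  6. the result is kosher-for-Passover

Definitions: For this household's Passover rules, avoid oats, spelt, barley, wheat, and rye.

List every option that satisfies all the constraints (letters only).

E

A: not usable as a liquid; has spelt, so not kosher-for-Passover — out
B: has barley, so not kosher-for-Passover; has peanut, so not peanut-free — no
C: has peanut, so not peanut-free; has cod, so not fish-free — no
D: has sesame, so not sesame-free — out
E: works as a liquid, no peanut, no fish — valid
F: has tahini, so not sesame-free; has cane sugar, so not no-added-sugar — reject
G: has wheat flour, so not kosher-for-Passover; has white sugar, so not no-added-sugar — no
H: has peanut, so not peanut-free — out
I: has anchovy, so not fish-free — no
J: has peanut, so not peanut-free; has sesame seed, so not sesame-free — reject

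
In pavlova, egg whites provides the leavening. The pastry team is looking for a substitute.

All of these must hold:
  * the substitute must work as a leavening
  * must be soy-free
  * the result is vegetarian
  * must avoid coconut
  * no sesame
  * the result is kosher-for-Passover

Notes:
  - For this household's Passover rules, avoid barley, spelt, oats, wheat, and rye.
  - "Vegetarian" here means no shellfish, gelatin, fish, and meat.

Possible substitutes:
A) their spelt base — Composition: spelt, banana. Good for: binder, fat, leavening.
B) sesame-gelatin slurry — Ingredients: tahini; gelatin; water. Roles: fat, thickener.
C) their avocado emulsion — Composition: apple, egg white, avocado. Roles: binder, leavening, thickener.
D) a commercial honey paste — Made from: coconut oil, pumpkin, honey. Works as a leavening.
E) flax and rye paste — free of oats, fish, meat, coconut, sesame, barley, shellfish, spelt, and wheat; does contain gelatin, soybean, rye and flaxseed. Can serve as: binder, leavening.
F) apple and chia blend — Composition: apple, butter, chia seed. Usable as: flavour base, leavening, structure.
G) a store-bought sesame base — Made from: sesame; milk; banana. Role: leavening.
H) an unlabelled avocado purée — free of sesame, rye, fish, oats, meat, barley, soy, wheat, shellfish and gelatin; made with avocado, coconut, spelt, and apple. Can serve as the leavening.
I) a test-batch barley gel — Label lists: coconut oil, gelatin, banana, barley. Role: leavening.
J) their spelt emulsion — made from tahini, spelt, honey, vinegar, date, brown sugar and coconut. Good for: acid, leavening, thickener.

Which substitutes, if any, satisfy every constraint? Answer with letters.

A: has spelt, so not kosher-for-Passover — no
B: not usable as a leavening; has gelatin, so not vegetarian (and 1 more) — no
C: all constraints satisfied — valid
D: has coconut oil, so not coconut-free — no
E: has rye, so not kosher-for-Passover; has gelatin, so not vegetarian (and 1 more) — reject
F: nothing on the exclusion list — valid
G: has sesame, so not sesame-free — reject
H: has spelt, so not kosher-for-Passover; has coconut, so not coconut-free — reject
I: has barley, so not kosher-for-Passover; has gelatin, so not vegetarian (and 1 more) — reject
J: has spelt, so not kosher-for-Passover; has coconut, so not coconut-free (and 1 more) — reject

C, F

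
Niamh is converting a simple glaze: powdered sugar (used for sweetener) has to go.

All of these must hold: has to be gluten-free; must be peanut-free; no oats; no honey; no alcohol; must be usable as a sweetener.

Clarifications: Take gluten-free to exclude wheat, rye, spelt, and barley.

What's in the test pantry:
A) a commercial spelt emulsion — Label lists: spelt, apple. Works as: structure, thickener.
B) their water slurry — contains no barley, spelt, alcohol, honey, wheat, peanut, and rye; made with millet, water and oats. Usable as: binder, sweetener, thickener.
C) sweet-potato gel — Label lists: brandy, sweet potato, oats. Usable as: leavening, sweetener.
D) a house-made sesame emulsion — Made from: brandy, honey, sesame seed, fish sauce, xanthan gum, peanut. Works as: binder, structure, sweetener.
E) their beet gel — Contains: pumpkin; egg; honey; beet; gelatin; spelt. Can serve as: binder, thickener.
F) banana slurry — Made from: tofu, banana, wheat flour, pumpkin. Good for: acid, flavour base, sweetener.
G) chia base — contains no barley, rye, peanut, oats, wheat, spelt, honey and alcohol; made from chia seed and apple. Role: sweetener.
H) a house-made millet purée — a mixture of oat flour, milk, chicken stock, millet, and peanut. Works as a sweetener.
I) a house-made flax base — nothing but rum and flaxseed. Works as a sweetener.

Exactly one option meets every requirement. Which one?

G

A: not usable as a sweetener; has spelt, so not gluten-free — no
B: has oats, so not oat-free — out
C: has oats, so not oat-free; has brandy, so not alcohol-free — out
D: has brandy, so not alcohol-free; has peanut, so not peanut-free (and 1 more) — out
E: not usable as a sweetener; has spelt, so not gluten-free (and 1 more) — no
F: has wheat flour, so not gluten-free — no
G: no honey, no peanut — valid
H: has oat flour, so not oat-free; has peanut, so not peanut-free — out
I: has rum, so not alcohol-free — out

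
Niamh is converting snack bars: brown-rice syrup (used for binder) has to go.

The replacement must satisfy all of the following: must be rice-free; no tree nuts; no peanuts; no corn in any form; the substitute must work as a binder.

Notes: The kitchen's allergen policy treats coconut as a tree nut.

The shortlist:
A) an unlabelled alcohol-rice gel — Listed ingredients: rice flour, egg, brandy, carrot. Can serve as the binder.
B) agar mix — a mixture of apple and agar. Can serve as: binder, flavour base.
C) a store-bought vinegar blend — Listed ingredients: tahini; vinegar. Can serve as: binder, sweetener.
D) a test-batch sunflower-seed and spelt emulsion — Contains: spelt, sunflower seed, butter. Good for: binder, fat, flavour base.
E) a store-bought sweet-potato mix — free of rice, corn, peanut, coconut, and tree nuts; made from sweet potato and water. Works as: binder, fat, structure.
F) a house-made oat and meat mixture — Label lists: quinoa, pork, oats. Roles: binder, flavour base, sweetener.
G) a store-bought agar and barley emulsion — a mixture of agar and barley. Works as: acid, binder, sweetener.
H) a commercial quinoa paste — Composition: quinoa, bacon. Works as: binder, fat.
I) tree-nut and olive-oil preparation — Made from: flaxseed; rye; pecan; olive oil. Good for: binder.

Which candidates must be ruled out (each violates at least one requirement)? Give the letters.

A, I

A: has rice flour, so not rice-free — no
B: works as a binder, tree-nut-free, no peanut — OK
C: works as a binder, tree-nut-free, no corn — keep
D: only butter, spelt and sunflower seed; none excluded — valid
E: works as a binder, no rice, no peanut — valid
F: only pork, oats and quinoa; none excluded — keep
G: all constraints satisfied — keep
H: only bacon and quinoa; none excluded — keep
I: has pecan, so not tree-nut-free — out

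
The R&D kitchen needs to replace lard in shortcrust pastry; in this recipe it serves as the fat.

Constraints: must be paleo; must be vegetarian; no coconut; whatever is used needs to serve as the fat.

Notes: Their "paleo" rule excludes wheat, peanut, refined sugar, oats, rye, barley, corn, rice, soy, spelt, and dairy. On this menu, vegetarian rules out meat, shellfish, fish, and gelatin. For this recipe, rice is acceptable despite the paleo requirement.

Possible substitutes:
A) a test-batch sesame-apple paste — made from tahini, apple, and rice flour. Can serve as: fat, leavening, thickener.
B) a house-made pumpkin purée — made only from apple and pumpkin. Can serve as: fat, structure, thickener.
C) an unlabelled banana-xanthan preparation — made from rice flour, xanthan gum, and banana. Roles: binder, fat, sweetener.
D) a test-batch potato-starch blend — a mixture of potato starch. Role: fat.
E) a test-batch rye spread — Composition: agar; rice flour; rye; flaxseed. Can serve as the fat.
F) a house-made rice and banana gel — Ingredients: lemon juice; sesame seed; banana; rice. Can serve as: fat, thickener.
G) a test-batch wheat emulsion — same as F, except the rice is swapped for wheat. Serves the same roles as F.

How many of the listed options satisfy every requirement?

A: rice is permitted under the paleo carve-out; nothing else excluded — valid
B: works as a fat, no coconut, vegetarian — OK
C: rice is permitted under the paleo carve-out; nothing else excluded — valid
D: only potato starch; none excluded — valid
E: has rye, so not paleo — no
F: rice is permitted under the paleo carve-out; nothing else excluded — keep
G: has wheat, so not paleo — no

5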